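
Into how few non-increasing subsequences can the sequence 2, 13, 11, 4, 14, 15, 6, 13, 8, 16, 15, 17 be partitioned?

Place each on the leftmost legal pile:
2 → new pile 1 (tops now [2])
13 → new pile 2 (tops now [2, 13])
11 → pile 2 (tops now [2, 11])
4 → pile 2 (tops now [2, 4])
14 → new pile 3 (tops now [2, 4, 14])
15 → new pile 4 (tops now [2, 4, 14, 15])
6 → pile 3 (tops now [2, 4, 6, 15])
13 → pile 4 (tops now [2, 4, 6, 13])
8 → pile 4 (tops now [2, 4, 6, 8])
16 → new pile 5 (tops now [2, 4, 6, 8, 16])
15 → pile 5 (tops now [2, 4, 6, 8, 15])
17 → new pile 6 (tops now [2, 4, 6, 8, 15, 17])
Six piles.

6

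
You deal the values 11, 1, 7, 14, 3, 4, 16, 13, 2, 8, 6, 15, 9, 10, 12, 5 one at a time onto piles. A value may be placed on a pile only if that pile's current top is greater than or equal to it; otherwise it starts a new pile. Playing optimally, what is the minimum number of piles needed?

7

Place each on the leftmost legal pile:
11 → new pile 1 (tops now [11])
1 → pile 1 (tops now [1])
7 → new pile 2 (tops now [1, 7])
14 → new pile 3 (tops now [1, 7, 14])
3 → pile 2 (tops now [1, 3, 14])
4 → pile 3 (tops now [1, 3, 4])
16 → new pile 4 (tops now [1, 3, 4, 16])
13 → pile 4 (tops now [1, 3, 4, 13])
2 → pile 2 (tops now [1, 2, 4, 13])
8 → pile 4 (tops now [1, 2, 4, 8])
6 → pile 4 (tops now [1, 2, 4, 6])
15 → new pile 5 (tops now [1, 2, 4, 6, 15])
9 → pile 5 (tops now [1, 2, 4, 6, 9])
10 → new pile 6 (tops now [1, 2, 4, 6, 9, 10])
12 → new pile 7 (tops now [1, 2, 4, 6, 9, 10, 12])
5 → pile 4 (tops now [1, 2, 4, 5, 9, 10, 12])
Seven piles.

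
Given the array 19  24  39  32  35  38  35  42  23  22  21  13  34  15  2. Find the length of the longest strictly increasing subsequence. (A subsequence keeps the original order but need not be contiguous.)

6

Let dp[i] be the length of the longest such subsequence ending at index i:
i:      1  2  3  4  5  6  7  8  9 10 11 12 13 14 15
a[i]:  19 24 39 32 35 38 35 42 23 22 21 13 34 15  2
dp:     1  2  3  3  4  5  4  6  2  2  2  1  4  2  1
Maximum dp value is 6.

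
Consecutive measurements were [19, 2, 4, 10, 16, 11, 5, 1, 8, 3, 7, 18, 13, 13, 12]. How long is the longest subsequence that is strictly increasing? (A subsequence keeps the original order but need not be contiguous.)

5

Let dp[i] be the length of the longest such subsequence ending at index i:
i:      1  2  3  4  5  6  7  8  9 10 11 12 13 14 15
a[i]:  19  2  4 10 16 11  5  1  8  3  7 18 13 13 12
dp:     1  1  2  3  4  4  3  1  4  2  4  5  5  5  5
Maximum dp value is 5.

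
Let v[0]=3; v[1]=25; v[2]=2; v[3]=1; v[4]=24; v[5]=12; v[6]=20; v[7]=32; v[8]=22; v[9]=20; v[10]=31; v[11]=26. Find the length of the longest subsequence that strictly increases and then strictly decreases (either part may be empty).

6

inc[i] = longest strictly increasing subsequence ending at i; dec[i] = longest strictly decreasing subsequence starting at i:
i:      0  1  2  3  4  5  6  7  8  9 10 11
v[i]:   3 25  2  1 24 12 20 32 22 20 31 26
inc:    1  2  1  1  2  2  3  4  4  3  5  5
dec:    3  4  2  1  3  1  1  3  2  1  2  1
Best peak at i=7 (value 32): inc=4, dec=3, length 4+3−1 = 6.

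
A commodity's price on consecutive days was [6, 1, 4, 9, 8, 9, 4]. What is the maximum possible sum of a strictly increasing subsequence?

23

Let S[i] be the best sum of a strictly increasing subsequence ending at i:
i:      1  2  3  4  5  6  7
a[i]:   6  1  4  9  8  9  4
S:      6  1  5 15 14 23  5
Maximum is 23 (e.g. 6 + 8 + 9).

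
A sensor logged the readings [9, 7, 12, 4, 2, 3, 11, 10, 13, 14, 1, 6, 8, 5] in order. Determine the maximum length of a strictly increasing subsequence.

5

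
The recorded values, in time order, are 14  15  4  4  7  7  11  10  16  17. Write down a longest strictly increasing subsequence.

Patience tails give the LIS length; then backtrack through the dp parents:
14 → extends → [14]
15 → extends → [14, 15]
4 → replaces 14 → [4, 15]
4 → already a tail → [4, 15]
7 → replaces 15 → [4, 7]
7 → already a tail → [4, 7]
11 → extends → [4, 7, 11]
10 → replaces 11 → [4, 7, 10]
16 → extends → [4, 7, 10, 16]
17 → extends → [4, 7, 10, 16, 17]
Length 5; one witness is 4, 7, 11, 16, 17.

4, 7, 11, 16, 17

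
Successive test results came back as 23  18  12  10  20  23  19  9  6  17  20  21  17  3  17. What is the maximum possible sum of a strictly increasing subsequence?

Let S[i] be the best sum of a strictly increasing subsequence ending at i:
i:      1  2  3  4  5  6  7  8  9 10 11 12 13 14 15
a[i]:  23 18 12 10 20 23 19  9  6 17 20 21 17  3 17
S:     23 18 12 10 38 61 37  9  6 29 57 78 29  3 29
Maximum is 78 (e.g. 18 + 19 + 20 + 21).

78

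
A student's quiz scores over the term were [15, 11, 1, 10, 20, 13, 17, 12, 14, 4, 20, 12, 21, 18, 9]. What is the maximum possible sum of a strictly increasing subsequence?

82

Let S[i] be the best sum of a strictly increasing subsequence ending at i:
i:      1  2  3  4  5  6  7  8  9 10 11 12 13 14 15
a[i]:  15 11  1 10 20 13 17 12 14  4 20 12 21 18  9
S:     15 11  1 11 35 24 41 23 38  5 61 23 82 59 14
Maximum is 82 (e.g. 1 + 10 + 13 + 17 + 20 + 21).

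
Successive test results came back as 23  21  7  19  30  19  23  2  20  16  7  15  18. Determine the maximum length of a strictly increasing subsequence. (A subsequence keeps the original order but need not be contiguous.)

4

Track the smallest tail for each achievable length (strict):
23 → extends → [23]
21 → replaces 23 → [21]
7 → replaces 21 → [7]
19 → extends → [7, 19]
30 → extends → [7, 19, 30]
19 → already a tail → [7, 19, 30]
23 → replaces 30 → [7, 19, 23]
2 → replaces 7 → [2, 19, 23]
20 → replaces 23 → [2, 19, 20]
16 → replaces 19 → [2, 16, 20]
7 → replaces 16 → [2, 7, 20]
15 → replaces 20 → [2, 7, 15]
18 → extends → [2, 7, 15, 18]
Four tails, so the longest strictly increasing subsequence has length 4 (e.g. 2, 7, 15, 18).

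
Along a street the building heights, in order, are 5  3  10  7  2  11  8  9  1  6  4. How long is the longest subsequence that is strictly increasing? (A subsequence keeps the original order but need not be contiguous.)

4

Track the smallest tail for each achievable length (strict):
5 → extends → [5]
3 → replaces 5 → [3]
10 → extends → [3, 10]
7 → replaces 10 → [3, 7]
2 → replaces 3 → [2, 7]
11 → extends → [2, 7, 11]
8 → replaces 11 → [2, 7, 8]
9 → extends → [2, 7, 8, 9]
1 → replaces 2 → [1, 7, 8, 9]
6 → replaces 7 → [1, 6, 8, 9]
4 → replaces 6 → [1, 4, 8, 9]
Four tails, so the longest strictly increasing subsequence has length 4 (e.g. 5, 7, 8, 9).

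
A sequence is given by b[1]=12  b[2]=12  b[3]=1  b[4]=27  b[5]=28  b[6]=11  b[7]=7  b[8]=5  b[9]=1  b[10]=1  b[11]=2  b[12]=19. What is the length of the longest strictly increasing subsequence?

3

Track the smallest tail for each achievable length (strict):
12 → extends → [12]
12 → already a tail → [12]
1 → replaces 12 → [1]
27 → extends → [1, 27]
28 → extends → [1, 27, 28]
11 → replaces 27 → [1, 11, 28]
7 → replaces 11 → [1, 7, 28]
5 → replaces 7 → [1, 5, 28]
1 → already a tail → [1, 5, 28]
1 → already a tail → [1, 5, 28]
2 → replaces 5 → [1, 2, 28]
19 → replaces 28 → [1, 2, 19]
Three tails, so the longest strictly increasing subsequence has length 3 (e.g. 12, 27, 28).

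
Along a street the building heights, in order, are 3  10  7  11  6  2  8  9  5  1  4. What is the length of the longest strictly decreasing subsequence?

Negate each value so 'decreasing' becomes 'increasing', then run patience tails on the negated sequence:
-3 → extends → [-3]
-10 → replaces -3 → [-10]
-7 → extends → [-10, -7]
-11 → replaces -10 → [-11, -7]
-6 → extends → [-11, -7, -6]
-2 → extends → [-11, -7, -6, -2]
-8 → replaces -7 → [-11, -8, -6, -2]
-9 → replaces -8 → [-11, -9, -6, -2]
-5 → replaces -2 → [-11, -9, -6, -5]
-1 → extends → [-11, -9, -6, -5, -1]
-4 → replaces -1 → [-11, -9, -6, -5, -4]
Five tails, so the longest strictly decreasing subsequence of the original has length 5.

5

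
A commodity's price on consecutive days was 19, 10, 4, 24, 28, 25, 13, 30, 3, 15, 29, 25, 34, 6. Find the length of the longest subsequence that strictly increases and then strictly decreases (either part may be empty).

inc[i] = longest strictly increasing subsequence ending at i; dec[i] = longest strictly decreasing subsequence starting at i:
i:      1  2  3  4  5  6  7  8  9 10 11 12 13 14
a[i]:  19 10  4 24 28 25 13 30  3 15 29 25 34  6
inc:    1  1  1  2  3  3  2  4  1  3  4  4  5  2
dec:    4  3  2  3  4  3  2  4  1  2  3  2  2  1
Best peak at i=8 (value 30): inc=4, dec=4, length 4+4−1 = 7.

7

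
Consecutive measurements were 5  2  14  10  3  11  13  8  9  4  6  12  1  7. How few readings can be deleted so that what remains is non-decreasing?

9

Fewest deletions = n − (longest non-decreasing subsequence).
i:      1  2  3  4  5  6  7  8  9 10 11 12 13 14
a[i]:   5  2 14 10  3 11 13  8  9  4  6 12  1  7
dp:     1  1  2  2  2  3  4  3  4  3  4  5  1  5
max dp = 5, so deletions = 14 − 5 = 9.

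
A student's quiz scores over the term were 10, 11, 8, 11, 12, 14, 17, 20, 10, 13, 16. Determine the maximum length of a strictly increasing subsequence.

6

Track the smallest tail for each achievable length (strict):
10 → extends → [10]
11 → extends → [10, 11]
8 → replaces 10 → [8, 11]
11 → already a tail → [8, 11]
12 → extends → [8, 11, 12]
14 → extends → [8, 11, 12, 14]
17 → extends → [8, 11, 12, 14, 17]
20 → extends → [8, 11, 12, 14, 17, 20]
10 → replaces 11 → [8, 10, 12, 14, 17, 20]
13 → replaces 14 → [8, 10, 12, 13, 17, 20]
16 → replaces 17 → [8, 10, 12, 13, 16, 20]
Six tails, so the longest strictly increasing subsequence has length 6 (e.g. 10, 11, 12, 14, 17, 20).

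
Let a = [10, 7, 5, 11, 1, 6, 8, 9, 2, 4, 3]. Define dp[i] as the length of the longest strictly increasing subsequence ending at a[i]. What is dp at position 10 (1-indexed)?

dp[i] = 1 + max{dp[j] : j<i, a[j]<a[i]} (or 1 if no such j):
i:      1  2  3  4  5  6  7  8  9 10 11
a[i]:  10  7  5 11  1  6  8  9  2  4  3
dp:     1  1  1  2  1  2  3  4  2  3  3
At index 10 the value is 3.

3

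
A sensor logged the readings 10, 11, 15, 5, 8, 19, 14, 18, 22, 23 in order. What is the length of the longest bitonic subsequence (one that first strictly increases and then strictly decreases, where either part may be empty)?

6

inc[i] = longest strictly increasing subsequence ending at i; dec[i] = longest strictly decreasing subsequence starting at i:
i:      1  2  3  4  5  6  7  8  9 10
a[i]:  10 11 15  5  8 19 14 18 22 23
inc:    1  2  3  1  2  4  3  4  5  6
dec:    2  2  2  1  1  2  1  1  1  1
Best peak at i=10 (value 23): inc=6, dec=1, length 6+1−1 = 6.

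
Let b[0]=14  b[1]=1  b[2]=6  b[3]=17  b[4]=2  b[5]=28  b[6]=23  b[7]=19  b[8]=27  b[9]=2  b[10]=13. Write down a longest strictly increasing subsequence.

Patience tails give the LIS length; then backtrack through the dp parents:
14 → extends → [14]
1 → replaces 14 → [1]
6 → extends → [1, 6]
17 → extends → [1, 6, 17]
2 → replaces 6 → [1, 2, 17]
28 → extends → [1, 2, 17, 28]
23 → replaces 28 → [1, 2, 17, 23]
19 → replaces 23 → [1, 2, 17, 19]
27 → extends → [1, 2, 17, 19, 27]
2 → already a tail → [1, 2, 17, 19, 27]
13 → replaces 17 → [1, 2, 13, 19, 27]
Length 5; one witness is 1, 6, 17, 23, 27.

1, 6, 17, 23, 27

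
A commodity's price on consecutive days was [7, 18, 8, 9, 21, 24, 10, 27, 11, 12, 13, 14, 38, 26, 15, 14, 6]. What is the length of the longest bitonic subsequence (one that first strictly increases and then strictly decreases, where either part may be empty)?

inc[i] = longest strictly increasing subsequence ending at i; dec[i] = longest strictly decreasing subsequence starting at i:
i:      1  2  3  4  5  6  7  8  9 10 11 12 13 14 15 16 17
a[i]:   7 18  8  9 21 24 10 27 11 12 13 14 38 26 15 14  6
inc:    1  2  2  3  4  5  4  6  5  6  7  8  9  9  9  8  1
dec:    2  4  2  2  4  4  2  5  2  2  2  2  5  4  3  2  1
Best peak at i=13 (value 38): inc=9, dec=5, length 9+5−1 = 13.

13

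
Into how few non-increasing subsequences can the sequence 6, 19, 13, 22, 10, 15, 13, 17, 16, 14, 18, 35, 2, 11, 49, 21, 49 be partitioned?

7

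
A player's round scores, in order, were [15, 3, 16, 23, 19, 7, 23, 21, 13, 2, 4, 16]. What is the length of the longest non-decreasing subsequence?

Track the smallest tail for each achievable length (allowing ties):
15 → extends → [15]
3 → replaces 15 → [3]
16 → extends → [3, 16]
23 → extends → [3, 16, 23]
19 → replaces 23 → [3, 16, 19]
7 → replaces 16 → [3, 7, 19]
23 → extends → [3, 7, 19, 23]
21 → replaces 23 → [3, 7, 19, 21]
13 → replaces 19 → [3, 7, 13, 21]
2 → replaces 3 → [2, 7, 13, 21]
4 → replaces 7 → [2, 4, 13, 21]
16 → replaces 21 → [2, 4, 13, 16]
Four tails, so the longest non-decreasing subsequence has length 4 (e.g. 15, 16, 23, 23).

4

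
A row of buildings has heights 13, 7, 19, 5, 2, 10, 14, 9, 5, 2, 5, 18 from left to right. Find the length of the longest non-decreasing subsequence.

4

Let dp[i] be the length of the longest such subsequence ending at index i:
i:      1  2  3  4  5  6  7  8  9 10 11 12
a[i]:  13  7 19  5  2 10 14  9  5  2  5 18
dp:     1  1  2  1  1  2  3  2  2  2  3  4
Maximum dp value is 4.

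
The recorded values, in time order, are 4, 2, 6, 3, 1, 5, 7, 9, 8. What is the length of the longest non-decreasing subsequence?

Let dp[i] be the length of the longest such subsequence ending at index i:
i:     1 2 3 4 5 6 7 8 9
a[i]:  4 2 6 3 1 5 7 9 8
dp:    1 1 2 2 1 3 4 5 5
Maximum dp value is 5.

5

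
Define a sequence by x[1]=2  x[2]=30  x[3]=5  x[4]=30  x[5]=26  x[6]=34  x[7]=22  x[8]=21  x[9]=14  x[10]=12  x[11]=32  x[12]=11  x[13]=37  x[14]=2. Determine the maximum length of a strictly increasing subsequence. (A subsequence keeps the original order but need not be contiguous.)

5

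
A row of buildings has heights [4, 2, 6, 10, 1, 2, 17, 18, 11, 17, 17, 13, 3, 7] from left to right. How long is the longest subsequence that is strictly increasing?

Let dp[i] be the length of the longest such subsequence ending at index i:
i:      1  2  3  4  5  6  7  8  9 10 11 12 13 14
a[i]:   4  2  6 10  1  2 17 18 11 17 17 13  3  7
dp:     1  1  2  3  1  2  4  5  4  5  5  5  3  4
Maximum dp value is 5.

5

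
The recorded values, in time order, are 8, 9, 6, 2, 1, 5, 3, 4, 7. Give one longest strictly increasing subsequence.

2, 3, 4, 7

Patience tails give the LIS length; then backtrack through the dp parents:
8 → extends → [8]
9 → extends → [8, 9]
6 → replaces 8 → [6, 9]
2 → replaces 6 → [2, 9]
1 → replaces 2 → [1, 9]
5 → replaces 9 → [1, 5]
3 → replaces 5 → [1, 3]
4 → extends → [1, 3, 4]
7 → extends → [1, 3, 4, 7]
Length 4; one witness is 2, 3, 4, 7.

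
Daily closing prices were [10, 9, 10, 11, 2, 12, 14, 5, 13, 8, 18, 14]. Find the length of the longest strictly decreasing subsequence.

Negate each value so 'decreasing' becomes 'increasing', then run patience tails on the negated sequence:
-10 → extends → [-10]
-9 → extends → [-10, -9]
-10 → already a tail → [-10, -9]
-11 → replaces -10 → [-11, -9]
-2 → extends → [-11, -9, -2]
-12 → replaces -11 → [-12, -9, -2]
-14 → replaces -12 → [-14, -9, -2]
-5 → replaces -2 → [-14, -9, -5]
-13 → replaces -9 → [-14, -13, -5]
-8 → replaces -5 → [-14, -13, -8]
-18 → replaces -14 → [-18, -13, -8]
-14 → replaces -13 → [-18, -14, -8]
Three tails, so the longest strictly decreasing subsequence of the original has length 3.

3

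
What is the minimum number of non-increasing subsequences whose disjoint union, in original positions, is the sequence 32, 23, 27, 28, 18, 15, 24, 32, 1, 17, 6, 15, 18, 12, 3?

4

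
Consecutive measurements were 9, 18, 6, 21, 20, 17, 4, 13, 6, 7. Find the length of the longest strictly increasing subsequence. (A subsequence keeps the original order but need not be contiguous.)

Track the smallest tail for each achievable length (strict):
9 → extends → [9]
18 → extends → [9, 18]
6 → replaces 9 → [6, 18]
21 → extends → [6, 18, 21]
20 → replaces 21 → [6, 18, 20]
17 → replaces 18 → [6, 17, 20]
4 → replaces 6 → [4, 17, 20]
13 → replaces 17 → [4, 13, 20]
6 → replaces 13 → [4, 6, 20]
7 → replaces 20 → [4, 6, 7]
Three tails, so the longest strictly increasing subsequence has length 3 (e.g. 9, 18, 21).

3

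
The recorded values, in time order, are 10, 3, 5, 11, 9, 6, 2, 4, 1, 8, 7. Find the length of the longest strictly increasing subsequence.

Let dp[i] be the length of the longest such subsequence ending at index i:
i:      1  2  3  4  5  6  7  8  9 10 11
a[i]:  10  3  5 11  9  6  2  4  1  8  7
dp:     1  1  2  3  3  3  1  2  1  4  4
Maximum dp value is 4.

4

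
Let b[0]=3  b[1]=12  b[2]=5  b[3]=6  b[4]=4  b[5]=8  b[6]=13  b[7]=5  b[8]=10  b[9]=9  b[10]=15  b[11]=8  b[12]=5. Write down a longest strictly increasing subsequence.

3, 5, 6, 8, 13, 15

Patience tails give the LIS length; then backtrack through the dp parents:
3 → extends → [3]
12 → extends → [3, 12]
5 → replaces 12 → [3, 5]
6 → extends → [3, 5, 6]
4 → replaces 5 → [3, 4, 6]
8 → extends → [3, 4, 6, 8]
13 → extends → [3, 4, 6, 8, 13]
5 → replaces 6 → [3, 4, 5, 8, 13]
10 → replaces 13 → [3, 4, 5, 8, 10]
9 → replaces 10 → [3, 4, 5, 8, 9]
15 → extends → [3, 4, 5, 8, 9, 15]
8 → already a tail → [3, 4, 5, 8, 9, 15]
5 → already a tail → [3, 4, 5, 8, 9, 15]
Length 6; one witness is 3, 5, 6, 8, 13, 15.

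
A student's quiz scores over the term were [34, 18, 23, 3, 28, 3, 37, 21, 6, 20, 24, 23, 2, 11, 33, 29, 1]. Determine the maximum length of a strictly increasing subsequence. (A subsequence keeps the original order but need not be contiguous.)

5

Track the smallest tail for each achievable length (strict):
34 → extends → [34]
18 → replaces 34 → [18]
23 → extends → [18, 23]
3 → replaces 18 → [3, 23]
28 → extends → [3, 23, 28]
3 → already a tail → [3, 23, 28]
37 → extends → [3, 23, 28, 37]
21 → replaces 23 → [3, 21, 28, 37]
6 → replaces 21 → [3, 6, 28, 37]
20 → replaces 28 → [3, 6, 20, 37]
24 → replaces 37 → [3, 6, 20, 24]
23 → replaces 24 → [3, 6, 20, 23]
2 → replaces 3 → [2, 6, 20, 23]
11 → replaces 20 → [2, 6, 11, 23]
33 → extends → [2, 6, 11, 23, 33]
29 → replaces 33 → [2, 6, 11, 23, 29]
1 → replaces 2 → [1, 6, 11, 23, 29]
Five tails, so the longest strictly increasing subsequence has length 5 (e.g. 3, 6, 20, 24, 33).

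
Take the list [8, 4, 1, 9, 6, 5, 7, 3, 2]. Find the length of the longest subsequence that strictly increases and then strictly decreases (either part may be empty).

inc[i] = longest strictly increasing subsequence ending at i; dec[i] = longest strictly decreasing subsequence starting at i:
i:     1 2 3 4 5 6 7 8 9
a[i]:  8 4 1 9 6 5 7 3 2
inc:   1 1 1 2 2 2 3 2 2
dec:   5 3 1 5 4 3 3 2 1
Best peak at i=4 (value 9): inc=2, dec=5, length 2+5−1 = 6.

6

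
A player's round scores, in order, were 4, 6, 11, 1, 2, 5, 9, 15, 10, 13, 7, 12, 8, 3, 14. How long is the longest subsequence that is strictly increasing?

7

Track the smallest tail for each achievable length (strict):
4 → extends → [4]
6 → extends → [4, 6]
11 → extends → [4, 6, 11]
1 → replaces 4 → [1, 6, 11]
2 → replaces 6 → [1, 2, 11]
5 → replaces 11 → [1, 2, 5]
9 → extends → [1, 2, 5, 9]
15 → extends → [1, 2, 5, 9, 15]
10 → replaces 15 → [1, 2, 5, 9, 10]
13 → extends → [1, 2, 5, 9, 10, 13]
7 → replaces 9 → [1, 2, 5, 7, 10, 13]
12 → replaces 13 → [1, 2, 5, 7, 10, 12]
8 → replaces 10 → [1, 2, 5, 7, 8, 12]
3 → replaces 5 → [1, 2, 3, 7, 8, 12]
14 → extends → [1, 2, 3, 7, 8, 12, 14]
Seven tails, so the longest strictly increasing subsequence has length 7 (e.g. 1, 2, 5, 9, 10, 13, 14).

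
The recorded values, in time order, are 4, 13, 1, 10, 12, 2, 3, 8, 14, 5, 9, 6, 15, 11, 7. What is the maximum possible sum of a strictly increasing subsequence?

Let S[i] be the best sum of a strictly increasing subsequence ending at i:
i:      1  2  3  4  5  6  7  8  9 10 11 12 13 14 15
a[i]:   4 13  1 10 12  2  3  8 14  5  9  6 15 11  7
S:      4 17  1 14 26  3  6 14 40 11 23 17 55 34 24
Maximum is 55 (e.g. 4 + 10 + 12 + 14 + 15).

55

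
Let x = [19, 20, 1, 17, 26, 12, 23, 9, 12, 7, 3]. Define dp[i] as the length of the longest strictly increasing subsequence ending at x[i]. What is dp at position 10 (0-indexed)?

2

dp[i] = 1 + max{dp[j] : j<i, x[j]<x[i]} (or 1 if no such j):
i:      0  1  2  3  4  5  6  7  8  9 10
x[i]:  19 20  1 17 26 12 23  9 12  7  3
dp:     1  2  1  2  3  2  3  2  3  2  2
At index 10 the value is 2.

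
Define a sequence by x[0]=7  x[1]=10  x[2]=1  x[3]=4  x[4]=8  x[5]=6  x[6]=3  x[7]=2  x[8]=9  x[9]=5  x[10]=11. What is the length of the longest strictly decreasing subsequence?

Negate each value so 'decreasing' becomes 'increasing', then run patience tails on the negated sequence:
-7 → extends → [-7]
-10 → replaces -7 → [-10]
-1 → extends → [-10, -1]
-4 → replaces -1 → [-10, -4]
-8 → replaces -4 → [-10, -8]
-6 → extends → [-10, -8, -6]
-3 → extends → [-10, -8, -6, -3]
-2 → extends → [-10, -8, -6, -3, -2]
-9 → replaces -8 → [-10, -9, -6, -3, -2]
-5 → replaces -3 → [-10, -9, -6, -5, -2]
-11 → replaces -10 → [-11, -9, -6, -5, -2]
Five tails, so the longest strictly decreasing subsequence of the original has length 5.

5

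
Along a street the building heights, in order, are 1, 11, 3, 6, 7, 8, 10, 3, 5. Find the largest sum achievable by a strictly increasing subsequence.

Let S[i] be the best sum of a strictly increasing subsequence ending at i:
i:      1  2  3  4  5  6  7  8  9
a[i]:   1 11  3  6  7  8 10  3  5
S:      1 12  4 10 17 25 35  4  9
Maximum is 35 (e.g. 1 + 3 + 6 + 7 + 8 + 10).

35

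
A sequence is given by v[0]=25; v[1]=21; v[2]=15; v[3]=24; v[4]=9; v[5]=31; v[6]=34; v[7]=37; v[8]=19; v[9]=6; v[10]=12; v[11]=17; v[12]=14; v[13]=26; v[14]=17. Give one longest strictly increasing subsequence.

Patience tails give the LIS length; then backtrack through the dp parents:
25 → extends → [25]
21 → replaces 25 → [21]
15 → replaces 21 → [15]
24 → extends → [15, 24]
9 → replaces 15 → [9, 24]
31 → extends → [9, 24, 31]
34 → extends → [9, 24, 31, 34]
37 → extends → [9, 24, 31, 34, 37]
19 → replaces 24 → [9, 19, 31, 34, 37]
6 → replaces 9 → [6, 19, 31, 34, 37]
12 → replaces 19 → [6, 12, 31, 34, 37]
17 → replaces 31 → [6, 12, 17, 34, 37]
14 → replaces 17 → [6, 12, 14, 34, 37]
26 → replaces 34 → [6, 12, 14, 26, 37]
17 → replaces 26 → [6, 12, 14, 17, 37]
Length 5; one witness is 21, 24, 31, 34, 37.

21, 24, 31, 34, 37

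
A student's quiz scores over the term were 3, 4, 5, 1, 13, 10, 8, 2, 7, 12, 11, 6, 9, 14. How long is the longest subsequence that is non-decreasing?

Track the smallest tail for each achievable length (allowing ties):
3 → extends → [3]
4 → extends → [3, 4]
5 → extends → [3, 4, 5]
1 → replaces 3 → [1, 4, 5]
13 → extends → [1, 4, 5, 13]
10 → replaces 13 → [1, 4, 5, 10]
8 → replaces 10 → [1, 4, 5, 8]
2 → replaces 4 → [1, 2, 5, 8]
7 → replaces 8 → [1, 2, 5, 7]
12 → extends → [1, 2, 5, 7, 12]
11 → replaces 12 → [1, 2, 5, 7, 11]
6 → replaces 7 → [1, 2, 5, 6, 11]
9 → replaces 11 → [1, 2, 5, 6, 9]
14 → extends → [1, 2, 5, 6, 9, 14]
Six tails, so the longest non-decreasing subsequence has length 6 (e.g. 3, 4, 5, 10, 12, 14).

6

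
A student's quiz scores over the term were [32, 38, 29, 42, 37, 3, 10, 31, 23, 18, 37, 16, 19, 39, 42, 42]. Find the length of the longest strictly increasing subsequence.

Let dp[i] be the length of the longest such subsequence ending at index i:
i:      1  2  3  4  5  6  7  8  9 10 11 12 13 14 15 16
a[i]:  32 38 29 42 37  3 10 31 23 18 37 16 19 39 42 42
dp:     1  2  1  3  2  1  2  3  3  3  4  3  4  5  6  6
Maximum dp value is 6.

6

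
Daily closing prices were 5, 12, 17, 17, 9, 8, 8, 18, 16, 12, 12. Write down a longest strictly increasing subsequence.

Patience tails give the LIS length; then backtrack through the dp parents:
5 → extends → [5]
12 → extends → [5, 12]
17 → extends → [5, 12, 17]
17 → already a tail → [5, 12, 17]
9 → replaces 12 → [5, 9, 17]
8 → replaces 9 → [5, 8, 17]
8 → already a tail → [5, 8, 17]
18 → extends → [5, 8, 17, 18]
16 → replaces 17 → [5, 8, 16, 18]
12 → replaces 16 → [5, 8, 12, 18]
12 → already a tail → [5, 8, 12, 18]
Length 4; one witness is 5, 12, 17, 18.

5, 12, 17, 18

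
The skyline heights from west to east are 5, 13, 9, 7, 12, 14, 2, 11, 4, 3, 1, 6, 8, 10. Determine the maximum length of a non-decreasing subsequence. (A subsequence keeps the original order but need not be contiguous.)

5

Let dp[i] be the length of the longest such subsequence ending at index i:
i:      1  2  3  4  5  6  7  8  9 10 11 12 13 14
a[i]:   5 13  9  7 12 14  2 11  4  3  1  6  8 10
dp:     1  2  2  2  3  4  1  3  2  2  1  3  4  5
Maximum dp value is 5.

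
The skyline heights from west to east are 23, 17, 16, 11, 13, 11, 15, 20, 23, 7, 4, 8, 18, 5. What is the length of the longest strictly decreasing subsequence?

Let dp[i] be the longest strictly decreasing subsequence ending at i:
i:      1  2  3  4  5  6  7  8  9 10 11 12 13 14
a[i]:  23 17 16 11 13 11 15 20 23  7  4  8 18  5
dp:     1  2  3  4  4  5  4  2  1  6  7  6  3  7
Maximum is 7.

7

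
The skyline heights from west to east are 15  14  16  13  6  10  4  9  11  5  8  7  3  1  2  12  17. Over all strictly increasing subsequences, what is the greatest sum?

56

Let S[i] be the best sum of a strictly increasing subsequence ending at i:
i:      1  2  3  4  5  6  7  8  9 10 11 12 13 14 15 16 17
a[i]:  15 14 16 13  6 10  4  9 11  5  8  7  3  1  2 12 17
S:     15 14 31 13  6 16  4 15 27  9 17 16  3  1  3 39 56
Maximum is 56 (e.g. 6 + 10 + 11 + 12 + 17).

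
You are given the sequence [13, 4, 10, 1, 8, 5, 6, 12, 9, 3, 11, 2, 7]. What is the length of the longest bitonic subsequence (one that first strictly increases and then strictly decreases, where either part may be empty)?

inc[i] = longest strictly increasing subsequence ending at i; dec[i] = longest strictly decreasing subsequence starting at i:
i:      1  2  3  4  5  6  7  8  9 10 11 12 13
a[i]:  13  4 10  1  8  5  6 12  9  3 11  2  7
inc:    1  1  2  1  2  2  3  4  4  2  5  2  4
dec:    6  3  5  1  4  3  3  4  3  2  2  1  1
Best peak at i=8 (value 12): inc=4, dec=4, length 4+4−1 = 7.

7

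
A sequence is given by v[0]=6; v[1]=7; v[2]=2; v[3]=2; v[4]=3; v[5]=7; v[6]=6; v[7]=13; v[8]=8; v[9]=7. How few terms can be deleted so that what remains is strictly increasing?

Fewest deletions = n − (longest strictly increasing subsequence).
Patience tails:
6 → extends → [6]
7 → extends → [6, 7]
2 → replaces 6 → [2, 7]
2 → already a tail → [2, 7]
3 → replaces 7 → [2, 3]
7 → extends → [2, 3, 7]
6 → replaces 7 → [2, 3, 6]
13 → extends → [2, 3, 6, 13]
8 → replaces 13 → [2, 3, 6, 8]
7 → replaces 8 → [2, 3, 6, 7]
Longest strictly increasing subsequence has length 4, so deletions = 10 − 4 = 6.

6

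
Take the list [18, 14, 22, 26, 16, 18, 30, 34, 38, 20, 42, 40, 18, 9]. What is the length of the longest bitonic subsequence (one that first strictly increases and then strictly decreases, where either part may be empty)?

10

inc[i] = longest strictly increasing subsequence ending at i; dec[i] = longest strictly decreasing subsequence starting at i:
i:      1  2  3  4  5  6  7  8  9 10 11 12 13 14
a[i]:  18 14 22 26 16 18 30 34 38 20 42 40 18  9
inc:    1  1  2  3  2  3  4  5  6  4  7  7  3  1
dec:    3  2  4  4  2  2  4  4  4  3  4  3  2  1
Best peak at i=11 (value 42): inc=7, dec=4, length 7+4−1 = 10.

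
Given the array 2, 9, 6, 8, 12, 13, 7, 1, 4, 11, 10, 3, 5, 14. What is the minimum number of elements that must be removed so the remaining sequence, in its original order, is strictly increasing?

8

Fewest deletions = n − (longest strictly increasing subsequence).
Patience tails:
2 → extends → [2]
9 → extends → [2, 9]
6 → replaces 9 → [2, 6]
8 → extends → [2, 6, 8]
12 → extends → [2, 6, 8, 12]
13 → extends → [2, 6, 8, 12, 13]
7 → replaces 8 → [2, 6, 7, 12, 13]
1 → replaces 2 → [1, 6, 7, 12, 13]
4 → replaces 6 → [1, 4, 7, 12, 13]
11 → replaces 12 → [1, 4, 7, 11, 13]
10 → replaces 11 → [1, 4, 7, 10, 13]
3 → replaces 4 → [1, 3, 7, 10, 13]
5 → replaces 7 → [1, 3, 5, 10, 13]
14 → extends → [1, 3, 5, 10, 13, 14]
Longest strictly increasing subsequence has length 6, so deletions = 14 − 6 = 8.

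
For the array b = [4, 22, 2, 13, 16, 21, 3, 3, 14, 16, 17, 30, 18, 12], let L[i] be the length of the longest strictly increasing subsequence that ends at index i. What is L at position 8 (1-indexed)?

2

dp[i] = 1 + max{dp[j] : j<i, b[j]<b[i]} (or 1 if no such j):
i:      1  2  3  4  5  6  7  8  9 10 11 12 13 14
b[i]:   4 22  2 13 16 21  3  3 14 16 17 30 18 12
dp:     1  2  1  2  3  4  2  2  3  4  5  6  6  3
At index 8 the value is 2.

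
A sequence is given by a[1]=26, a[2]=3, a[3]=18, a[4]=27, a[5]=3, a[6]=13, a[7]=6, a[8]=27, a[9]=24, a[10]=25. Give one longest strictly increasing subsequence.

Patience tails give the LIS length; then backtrack through the dp parents:
26 → extends → [26]
3 → replaces 26 → [3]
18 → extends → [3, 18]
27 → extends → [3, 18, 27]
3 → already a tail → [3, 18, 27]
13 → replaces 18 → [3, 13, 27]
6 → replaces 13 → [3, 6, 27]
27 → already a tail → [3, 6, 27]
24 → replaces 27 → [3, 6, 24]
25 → extends → [3, 6, 24, 25]
Length 4; one witness is 3, 18, 24, 25.

3, 18, 24, 25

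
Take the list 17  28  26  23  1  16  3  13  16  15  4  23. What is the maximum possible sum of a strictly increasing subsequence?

Let S[i] be the best sum of a strictly increasing subsequence ending at i:
i:      1  2  3  4  5  6  7  8  9 10 11 12
a[i]:  17 28 26 23  1 16  3 13 16 15  4 23
S:     17 45 43 40  1 17  4 17 33 32  8 56
Maximum is 56 (e.g. 1 + 3 + 13 + 16 + 23).

56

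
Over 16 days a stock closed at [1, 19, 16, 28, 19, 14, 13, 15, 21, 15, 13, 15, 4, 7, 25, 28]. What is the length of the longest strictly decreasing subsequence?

5

Negate each value so 'decreasing' becomes 'increasing', then run patience tails on the negated sequence:
-1 → extends → [-1]
-19 → replaces -1 → [-19]
-16 → extends → [-19, -16]
-28 → replaces -19 → [-28, -16]
-19 → replaces -16 → [-28, -19]
-14 → extends → [-28, -19, -14]
-13 → extends → [-28, -19, -14, -13]
-15 → replaces -14 → [-28, -19, -15, -13]
-21 → replaces -19 → [-28, -21, -15, -13]
-15 → already a tail → [-28, -21, -15, -13]
-13 → already a tail → [-28, -21, -15, -13]
-15 → already a tail → [-28, -21, -15, -13]
-4 → extends → [-28, -21, -15, -13, -4]
-7 → replaces -4 → [-28, -21, -15, -13, -7]
-25 → replaces -21 → [-28, -25, -15, -13, -7]
-28 → already a tail → [-28, -25, -15, -13, -7]
Five tails, so the longest strictly decreasing subsequence of the original has length 5.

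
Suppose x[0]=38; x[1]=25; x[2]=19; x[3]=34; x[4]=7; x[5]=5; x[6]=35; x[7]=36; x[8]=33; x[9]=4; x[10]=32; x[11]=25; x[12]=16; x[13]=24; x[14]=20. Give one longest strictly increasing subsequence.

Patience tails give the LIS length; then backtrack through the dp parents:
38 → extends → [38]
25 → replaces 38 → [25]
19 → replaces 25 → [19]
34 → extends → [19, 34]
7 → replaces 19 → [7, 34]
5 → replaces 7 → [5, 34]
35 → extends → [5, 34, 35]
36 → extends → [5, 34, 35, 36]
33 → replaces 34 → [5, 33, 35, 36]
4 → replaces 5 → [4, 33, 35, 36]
32 → replaces 33 → [4, 32, 35, 36]
25 → replaces 32 → [4, 25, 35, 36]
16 → replaces 25 → [4, 16, 35, 36]
24 → replaces 35 → [4, 16, 24, 36]
20 → replaces 24 → [4, 16, 20, 36]
Length 4; one witness is 25, 34, 35, 36.

25, 34, 35, 36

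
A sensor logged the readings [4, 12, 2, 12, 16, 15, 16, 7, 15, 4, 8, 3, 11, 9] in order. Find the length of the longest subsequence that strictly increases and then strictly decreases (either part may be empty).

7

inc[i] = longest strictly increasing subsequence ending at i; dec[i] = longest strictly decreasing subsequence starting at i:
i:      1  2  3  4  5  6  7  8  9 10 11 12 13 14
a[i]:   4 12  2 12 16 15 16  7 15  4  8  3 11  9
inc:    1  2  1  2  3  3  4  2  3  2  3  2  4  4
dec:    2  4  1  4  5  4  4  3  3  2  2  1  2  1
Best peak at i=5 (value 16): inc=3, dec=5, length 3+5−1 = 7.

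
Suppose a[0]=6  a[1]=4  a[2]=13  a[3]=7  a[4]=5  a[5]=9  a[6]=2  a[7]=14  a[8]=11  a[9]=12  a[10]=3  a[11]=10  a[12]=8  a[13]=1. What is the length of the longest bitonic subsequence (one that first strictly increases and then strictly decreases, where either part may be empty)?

inc[i] = longest strictly increasing subsequence ending at i; dec[i] = longest strictly decreasing subsequence starting at i:
i:      0  1  2  3  4  5  6  7  8  9 10 11 12 13
a[i]:   6  4 13  7  5  9  2 14 11 12  3 10  8  1
inc:    1  1  2  2  2  3  1  4  4  5  2  4  3  1
dec:    4  3  5  4  3  3  2  5  4  4  2  3  2  1
Best peak at i=7 (value 14): inc=4, dec=5, length 4+5−1 = 8.

8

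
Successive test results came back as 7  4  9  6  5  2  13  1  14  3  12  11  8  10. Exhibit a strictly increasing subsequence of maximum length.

7, 9, 13, 14

Patience tails give the LIS length; then backtrack through the dp parents:
7 → extends → [7]
4 → replaces 7 → [4]
9 → extends → [4, 9]
6 → replaces 9 → [4, 6]
5 → replaces 6 → [4, 5]
2 → replaces 4 → [2, 5]
13 → extends → [2, 5, 13]
1 → replaces 2 → [1, 5, 13]
14 → extends → [1, 5, 13, 14]
3 → replaces 5 → [1, 3, 13, 14]
12 → replaces 13 → [1, 3, 12, 14]
11 → replaces 12 → [1, 3, 11, 14]
8 → replaces 11 → [1, 3, 8, 14]
10 → replaces 14 → [1, 3, 8, 10]
Length 4; one witness is 7, 9, 13, 14.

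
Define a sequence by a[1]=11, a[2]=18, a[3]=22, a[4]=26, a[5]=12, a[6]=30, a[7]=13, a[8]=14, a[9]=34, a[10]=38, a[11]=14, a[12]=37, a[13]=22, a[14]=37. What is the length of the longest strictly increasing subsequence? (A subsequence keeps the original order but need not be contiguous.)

Track the smallest tail for each achievable length (strict):
11 → extends → [11]
18 → extends → [11, 18]
22 → extends → [11, 18, 22]
26 → extends → [11, 18, 22, 26]
12 → replaces 18 → [11, 12, 22, 26]
30 → extends → [11, 12, 22, 26, 30]
13 → replaces 22 → [11, 12, 13, 26, 30]
14 → replaces 26 → [11, 12, 13, 14, 30]
34 → extends → [11, 12, 13, 14, 30, 34]
38 → extends → [11, 12, 13, 14, 30, 34, 38]
14 → already a tail → [11, 12, 13, 14, 30, 34, 38]
37 → replaces 38 → [11, 12, 13, 14, 30, 34, 37]
22 → replaces 30 → [11, 12, 13, 14, 22, 34, 37]
37 → already a tail → [11, 12, 13, 14, 22, 34, 37]
Seven tails, so the longest strictly increasing subsequence has length 7 (e.g. 11, 18, 22, 26, 30, 34, 38).

7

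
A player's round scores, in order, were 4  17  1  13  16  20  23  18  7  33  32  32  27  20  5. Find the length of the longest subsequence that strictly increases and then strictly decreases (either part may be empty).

inc[i] = longest strictly increasing subsequence ending at i; dec[i] = longest strictly decreasing subsequence starting at i:
i:      1  2  3  4  5  6  7  8  9 10 11 12 13 14 15
a[i]:   4 17  1 13 16 20 23 18  7 33 32 32 27 20  5
inc:    1  2  1  2  3  4  5  4  2  6  6  6  6  5  2
dec:    2  4  1  3  3  4  4  3  2  5  4  4  3  2  1
Best peak at i=10 (value 33): inc=6, dec=5, length 6+5−1 = 10.

10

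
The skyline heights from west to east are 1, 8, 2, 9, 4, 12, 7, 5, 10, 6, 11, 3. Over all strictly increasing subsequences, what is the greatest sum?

Let S[i] be the best sum of a strictly increasing subsequence ending at i:
i:      1  2  3  4  5  6  7  8  9 10 11 12
a[i]:   1  8  2  9  4 12  7  5 10  6 11  3
S:      1  9  3 18  7 30 14 12 28 18 39  6
Maximum is 39 (e.g. 1 + 8 + 9 + 10 + 11).

39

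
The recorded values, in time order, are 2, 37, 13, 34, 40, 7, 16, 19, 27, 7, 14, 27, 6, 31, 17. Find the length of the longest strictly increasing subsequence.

Let dp[i] be the length of the longest such subsequence ending at index i:
i:      1  2  3  4  5  6  7  8  9 10 11 12 13 14 15
a[i]:   2 37 13 34 40  7 16 19 27  7 14 27  6 31 17
dp:     1  2  2  3  4  2  3  4  5  2  3  5  2  6  4
Maximum dp value is 6.

6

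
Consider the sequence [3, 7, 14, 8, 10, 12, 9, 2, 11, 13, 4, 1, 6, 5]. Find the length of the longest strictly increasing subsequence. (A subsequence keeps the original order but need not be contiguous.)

Track the smallest tail for each achievable length (strict):
3 → extends → [3]
7 → extends → [3, 7]
14 → extends → [3, 7, 14]
8 → replaces 14 → [3, 7, 8]
10 → extends → [3, 7, 8, 10]
12 → extends → [3, 7, 8, 10, 12]
9 → replaces 10 → [3, 7, 8, 9, 12]
2 → replaces 3 → [2, 7, 8, 9, 12]
11 → replaces 12 → [2, 7, 8, 9, 11]
13 → extends → [2, 7, 8, 9, 11, 13]
4 → replaces 7 → [2, 4, 8, 9, 11, 13]
1 → replaces 2 → [1, 4, 8, 9, 11, 13]
6 → replaces 8 → [1, 4, 6, 9, 11, 13]
5 → replaces 6 → [1, 4, 5, 9, 11, 13]
Six tails, so the longest strictly increasing subsequence has length 6 (e.g. 3, 7, 8, 10, 12, 13).

6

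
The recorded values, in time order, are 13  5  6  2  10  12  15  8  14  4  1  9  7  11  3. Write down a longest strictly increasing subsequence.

5, 6, 10, 12, 15

Patience tails give the LIS length; then backtrack through the dp parents:
13 → extends → [13]
5 → replaces 13 → [5]
6 → extends → [5, 6]
2 → replaces 5 → [2, 6]
10 → extends → [2, 6, 10]
12 → extends → [2, 6, 10, 12]
15 → extends → [2, 6, 10, 12, 15]
8 → replaces 10 → [2, 6, 8, 12, 15]
14 → replaces 15 → [2, 6, 8, 12, 14]
4 → replaces 6 → [2, 4, 8, 12, 14]
1 → replaces 2 → [1, 4, 8, 12, 14]
9 → replaces 12 → [1, 4, 8, 9, 14]
7 → replaces 8 → [1, 4, 7, 9, 14]
11 → replaces 14 → [1, 4, 7, 9, 11]
3 → replaces 4 → [1, 3, 7, 9, 11]
Length 5; one witness is 5, 6, 10, 12, 15.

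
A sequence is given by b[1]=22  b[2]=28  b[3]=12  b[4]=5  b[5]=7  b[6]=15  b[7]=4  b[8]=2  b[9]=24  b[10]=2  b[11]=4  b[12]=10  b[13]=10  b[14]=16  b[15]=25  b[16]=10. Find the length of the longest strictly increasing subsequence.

Track the smallest tail for each achievable length (strict):
22 → extends → [22]
28 → extends → [22, 28]
12 → replaces 22 → [12, 28]
5 → replaces 12 → [5, 28]
7 → replaces 28 → [5, 7]
15 → extends → [5, 7, 15]
4 → replaces 5 → [4, 7, 15]
2 → replaces 4 → [2, 7, 15]
24 → extends → [2, 7, 15, 24]
2 → already a tail → [2, 7, 15, 24]
4 → replaces 7 → [2, 4, 15, 24]
10 → replaces 15 → [2, 4, 10, 24]
10 → already a tail → [2, 4, 10, 24]
16 → replaces 24 → [2, 4, 10, 16]
25 → extends → [2, 4, 10, 16, 25]
10 → already a tail → [2, 4, 10, 16, 25]
Five tails, so the longest strictly increasing subsequence has length 5 (e.g. 5, 7, 15, 24, 25).

5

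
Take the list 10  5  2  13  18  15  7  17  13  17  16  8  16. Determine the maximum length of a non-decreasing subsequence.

Let dp[i] be the length of the longest such subsequence ending at index i:
i:      1  2  3  4  5  6  7  8  9 10 11 12 13
a[i]:  10  5  2 13 18 15  7 17 13 17 16  8 16
dp:     1  1  1  2  3  3  2  4  3  5  4  3  5
Maximum dp value is 5.

5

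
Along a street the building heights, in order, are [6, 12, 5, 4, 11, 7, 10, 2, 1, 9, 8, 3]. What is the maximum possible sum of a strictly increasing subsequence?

23

Let S[i] be the best sum of a strictly increasing subsequence ending at i:
i:      1  2  3  4  5  6  7  8  9 10 11 12
a[i]:   6 12  5  4 11  7 10  2  1  9  8  3
S:      6 18  5  4 17 13 23  2  1 22 21  5
Maximum is 23 (e.g. 6 + 7 + 10).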